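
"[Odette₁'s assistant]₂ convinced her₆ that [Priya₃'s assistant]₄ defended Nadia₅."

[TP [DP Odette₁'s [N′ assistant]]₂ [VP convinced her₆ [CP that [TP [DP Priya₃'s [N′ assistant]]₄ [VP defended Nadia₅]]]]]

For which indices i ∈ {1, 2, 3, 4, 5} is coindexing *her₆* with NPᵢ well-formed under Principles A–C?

{1}

*her* is a pronoun, so Principle B applies: it must be free in its binding domain.
Binding domain of *her₆*: the matrix TP, whose subject is [Odette₁'s assistant]₂.
*Odette₁* and the pronoun do not c-command one another → neither Principle B nor Principle C is at stake; coindexation permitted.
*[Odette₁'s assistant]₂* c-commands the pronoun within its binding domain → coindexation would violate Principle B.
*Priya₃*: the pronoun c-commands this R-expression → coindexation would violate Principle C on *Priya₃*.
*[Priya₃'s assistant]₄*: the pronoun c-commands this R-expression → coindexation would violate Principle C on *[Priya₃'s assistant]₄*.
*Nadia₅*: the pronoun c-commands this R-expression → coindexation would violate Principle C on *Nadia₅*.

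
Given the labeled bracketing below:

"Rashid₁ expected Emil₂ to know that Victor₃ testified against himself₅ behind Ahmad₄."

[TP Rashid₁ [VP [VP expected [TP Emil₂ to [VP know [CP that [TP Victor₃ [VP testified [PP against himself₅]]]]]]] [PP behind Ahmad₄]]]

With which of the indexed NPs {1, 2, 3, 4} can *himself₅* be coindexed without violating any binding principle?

*himself* is an anaphor, so Principle A applies: it must be bound in its binding domain.
Binding domain of *himself₅*: the embedded TP, whose subject is Victor₃.
*Rashid₁* c-commands the anaphor but is outside its binding domain → cannot satisfy Principle A.
*Emil₂* c-commands the anaphor but is outside its binding domain → cannot satisfy Principle A.
*Victor₃* c-commands the anaphor within its binding domain → licit binder.
*Ahmad₄* does not c-command the anaphor → cannot bind it.

{3}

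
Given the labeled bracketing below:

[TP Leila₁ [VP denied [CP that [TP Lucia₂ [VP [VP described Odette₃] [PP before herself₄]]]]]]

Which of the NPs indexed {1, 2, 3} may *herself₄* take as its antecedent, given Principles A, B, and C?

*herself* is an anaphor, so Principle A applies: it must be bound in its binding domain.
Binding domain of *herself₄*: the embedded TP, whose subject is Lucia₂.
*Leila₁* c-commands the anaphor but is outside its binding domain → cannot satisfy Principle A.
*Lucia₂* c-commands the anaphor within its binding domain → licit binder.
*Odette₃* does not c-command the anaphor → cannot bind it.

{2}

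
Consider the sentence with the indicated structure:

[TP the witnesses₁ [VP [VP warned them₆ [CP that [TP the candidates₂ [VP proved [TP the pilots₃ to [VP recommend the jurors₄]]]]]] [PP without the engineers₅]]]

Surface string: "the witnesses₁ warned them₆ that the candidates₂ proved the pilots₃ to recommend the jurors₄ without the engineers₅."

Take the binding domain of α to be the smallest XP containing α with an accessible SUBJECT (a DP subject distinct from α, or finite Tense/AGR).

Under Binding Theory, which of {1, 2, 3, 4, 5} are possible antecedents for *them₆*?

{5}

*them* is a pronoun, so Principle B applies: it must be free in its binding domain.
Binding domain of *them₆*: the matrix TP, whose subject is the witnesses₁.
*the witnesses₁* c-commands the pronoun within its binding domain → coindexation would violate Principle B.
*the candidates₂*: the pronoun c-commands this R-expression → coindexation would violate Principle C on *the candidates₂*.
*the pilots₃*: the pronoun c-commands this R-expression → coindexation would violate Principle C on *the pilots₃*.
*the jurors₄*: the pronoun c-commands this R-expression → coindexation would violate Principle C on *the jurors₄*.
*the engineers₅* and the pronoun do not c-command one another → neither Principle B nor Principle C is at stake; coindexation permitted.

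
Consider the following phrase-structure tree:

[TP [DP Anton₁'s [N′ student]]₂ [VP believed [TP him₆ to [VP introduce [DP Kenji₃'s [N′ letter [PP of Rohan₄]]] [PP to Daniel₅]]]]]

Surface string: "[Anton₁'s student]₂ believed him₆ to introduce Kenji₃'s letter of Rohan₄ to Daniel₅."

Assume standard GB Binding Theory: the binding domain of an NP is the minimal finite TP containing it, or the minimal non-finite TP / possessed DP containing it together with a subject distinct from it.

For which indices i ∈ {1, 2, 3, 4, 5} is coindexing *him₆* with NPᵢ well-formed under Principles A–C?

{1}

*him* is a pronoun, so Principle B applies: it must be free in its binding domain.
Binding domain of *him₆*: the matrix TP, whose subject is [Anton₁'s student]₂.
*Anton₁* and the pronoun do not c-command one another → neither Principle B nor Principle C is at stake; coindexation permitted.
*[Anton₁'s student]₂* c-commands the pronoun within its binding domain → coindexation would violate Principle B.
*Kenji₃*: the pronoun c-commands this R-expression → coindexation would violate Principle C on *Kenji₃*.
*Rohan₄*: the pronoun c-commands this R-expression → coindexation would violate Principle C on *Rohan₄*.
*Daniel₅*: the pronoun c-commands this R-expression → coindexation would violate Principle C on *Daniel₅*.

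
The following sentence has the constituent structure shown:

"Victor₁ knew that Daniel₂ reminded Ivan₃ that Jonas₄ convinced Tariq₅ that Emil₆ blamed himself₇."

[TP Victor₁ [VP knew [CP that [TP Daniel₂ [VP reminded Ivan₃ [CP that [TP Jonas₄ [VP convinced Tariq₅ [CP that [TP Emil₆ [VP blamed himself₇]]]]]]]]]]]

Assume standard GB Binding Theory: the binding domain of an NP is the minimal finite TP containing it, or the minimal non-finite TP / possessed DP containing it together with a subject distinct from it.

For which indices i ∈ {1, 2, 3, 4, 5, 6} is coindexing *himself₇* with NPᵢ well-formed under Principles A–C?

*himself* is an anaphor, so Principle A applies: it must be bound in its binding domain.
Binding domain of *himself₇*: the embedded TP, whose subject is Emil₆.
*Victor₁* c-commands the anaphor but is outside its binding domain → cannot satisfy Principle A.
*Daniel₂* c-commands the anaphor but is outside its binding domain → cannot satisfy Principle A.
*Ivan₃* c-commands the anaphor but is outside its binding domain → cannot satisfy Principle A.
*Jonas₄* c-commands the anaphor but is outside its binding domain → cannot satisfy Principle A.
*Tariq₅* c-commands the anaphor but is outside its binding domain → cannot satisfy Principle A.
*Emil₆* c-commands the anaphor within its binding domain → licit binder.

{6}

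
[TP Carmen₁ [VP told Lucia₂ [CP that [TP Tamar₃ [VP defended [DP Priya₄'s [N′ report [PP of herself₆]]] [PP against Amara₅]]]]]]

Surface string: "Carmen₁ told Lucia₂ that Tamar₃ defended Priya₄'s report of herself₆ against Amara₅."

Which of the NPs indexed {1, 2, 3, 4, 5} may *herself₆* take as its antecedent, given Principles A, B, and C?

*herself* is an anaphor, so Principle A applies: it must be bound in its binding domain.
Binding domain of *herself₆*: the possessed DP, whose subject is Priya₄.
*Carmen₁* c-commands the anaphor but is outside its binding domain → cannot satisfy Principle A.
*Lucia₂* c-commands the anaphor but is outside its binding domain → cannot satisfy Principle A.
*Tamar₃* c-commands the anaphor but is outside its binding domain → cannot satisfy Principle A.
*Priya₄* c-commands the anaphor within its binding domain → licit binder.
*Amara₅* does not c-command the anaphor → cannot bind it.

{4}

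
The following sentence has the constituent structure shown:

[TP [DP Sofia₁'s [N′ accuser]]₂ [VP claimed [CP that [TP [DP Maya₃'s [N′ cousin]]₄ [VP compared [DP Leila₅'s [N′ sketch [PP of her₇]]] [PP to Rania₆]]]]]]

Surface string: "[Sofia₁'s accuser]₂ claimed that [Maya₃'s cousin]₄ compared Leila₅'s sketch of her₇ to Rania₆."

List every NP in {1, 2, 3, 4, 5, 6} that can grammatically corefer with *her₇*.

{1, 2, 3, 4, 6}

*her* is a pronoun, so Principle B applies: it must be free in its binding domain.
Binding domain of *her₇*: the possessed DP, whose subject is Leila₅.
*Sofia₁* and the pronoun do not c-command one another → neither Principle B nor Principle C is at stake; coindexation permitted.
*[Sofia₁'s accuser]₂* c-commands the pronoun but from outside its binding domain, and is not c-commanded by it → coindexation permitted.
*Maya₃* and the pronoun do not c-command one another → neither Principle B nor Principle C is at stake; coindexation permitted.
*[Maya₃'s cousin]₄* c-commands the pronoun but from outside its binding domain, and is not c-commanded by it → coindexation permitted.
*Leila₅* c-commands the pronoun within its binding domain → coindexation would violate Principle B.
*Rania₆* and the pronoun do not c-command one another → neither Principle B nor Principle C is at stake; coindexation permitted.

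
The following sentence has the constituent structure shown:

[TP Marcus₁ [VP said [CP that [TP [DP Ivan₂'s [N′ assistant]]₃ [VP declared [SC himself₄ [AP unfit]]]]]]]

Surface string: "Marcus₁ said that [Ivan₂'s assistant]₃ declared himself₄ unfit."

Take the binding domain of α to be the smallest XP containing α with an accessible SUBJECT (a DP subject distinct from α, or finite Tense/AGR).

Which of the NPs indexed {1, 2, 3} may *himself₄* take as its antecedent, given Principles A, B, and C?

{3}

*himself* is an anaphor, so Principle A applies: it must be bound in its binding domain.
Binding domain of *himself₄*: the embedded TP, whose subject is [Ivan₂'s assistant]₃.
*Marcus₁* c-commands the anaphor but is outside its binding domain → cannot satisfy Principle A.
*Ivan₂* does not c-command the anaphor → cannot bind it.
*[Ivan₂'s assistant]₃* c-commands the anaphor within its binding domain → licit binder.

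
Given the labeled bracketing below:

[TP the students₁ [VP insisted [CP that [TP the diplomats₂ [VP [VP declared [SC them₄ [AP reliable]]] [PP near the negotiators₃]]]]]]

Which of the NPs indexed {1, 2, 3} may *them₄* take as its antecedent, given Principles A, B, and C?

{1, 3}

*them* is a pronoun, so Principle B applies: it must be free in its binding domain.
Binding domain of *them₄*: the embedded TP, whose subject is the diplomats₂.
*the students₁* c-commands the pronoun but from outside its binding domain, and is not c-commanded by it → coindexation permitted.
*the diplomats₂* c-commands the pronoun within its binding domain → coindexation would violate Principle B.
*the negotiators₃* and the pronoun do not c-command one another → neither Principle B nor Principle C is at stake; coindexation permitted.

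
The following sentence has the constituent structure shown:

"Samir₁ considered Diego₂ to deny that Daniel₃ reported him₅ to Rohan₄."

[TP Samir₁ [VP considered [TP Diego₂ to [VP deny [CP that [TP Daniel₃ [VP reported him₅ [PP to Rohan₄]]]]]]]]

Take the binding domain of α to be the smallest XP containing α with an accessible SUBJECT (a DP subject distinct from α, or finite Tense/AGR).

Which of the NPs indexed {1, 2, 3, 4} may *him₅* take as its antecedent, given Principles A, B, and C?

*him* is a pronoun, so Principle B applies: it must be free in its binding domain.
Binding domain of *him₅*: the embedded TP, whose subject is Daniel₃.
*Samir₁* c-commands the pronoun but from outside its binding domain, and is not c-commanded by it → coindexation permitted.
*Diego₂* c-commands the pronoun but from outside its binding domain, and is not c-commanded by it → coindexation permitted.
*Daniel₃* c-commands the pronoun within its binding domain → coindexation would violate Principle B.
*Rohan₄*: the pronoun c-commands this R-expression → coindexation would violate Principle C on *Rohan₄*.

{1, 2}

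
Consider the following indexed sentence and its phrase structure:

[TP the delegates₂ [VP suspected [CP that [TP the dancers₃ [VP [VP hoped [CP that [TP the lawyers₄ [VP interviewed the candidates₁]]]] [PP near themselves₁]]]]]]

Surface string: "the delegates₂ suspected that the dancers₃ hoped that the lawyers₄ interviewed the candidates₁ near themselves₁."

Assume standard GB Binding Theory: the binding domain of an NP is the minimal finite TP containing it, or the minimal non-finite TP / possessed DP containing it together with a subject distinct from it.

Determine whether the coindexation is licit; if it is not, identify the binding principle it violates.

Principle A

The two coindexed NPs are *the candidates₁* and *themselves₁*.
*themselves₁* is an anaphor. Principle A requires it to be bound within its binding domain — the embedded TP, whose subject is the dancers₃.
Within that domain it is c-commanded by *the dancers₃*, which does not share its index.
*the candidates₁* does not c-command the anaphor at all.
The anaphor is unbound in its domain → Principle A violation.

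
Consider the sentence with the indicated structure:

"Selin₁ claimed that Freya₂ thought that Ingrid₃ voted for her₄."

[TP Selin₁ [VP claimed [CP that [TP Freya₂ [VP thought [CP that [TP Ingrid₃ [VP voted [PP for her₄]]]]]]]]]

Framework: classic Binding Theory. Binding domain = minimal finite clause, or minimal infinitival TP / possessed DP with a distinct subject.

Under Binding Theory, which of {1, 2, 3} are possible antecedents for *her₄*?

*her* is a pronoun, so Principle B applies: it must be free in its binding domain.
Binding domain of *her₄*: the embedded TP, whose subject is Ingrid₃.
*Selin₁* c-commands the pronoun but from outside its binding domain, and is not c-commanded by it → coindexation permitted.
*Freya₂* c-commands the pronoun but from outside its binding domain, and is not c-commanded by it → coindexation permitted.
*Ingrid₃* c-commands the pronoun within its binding domain → coindexation would violate Principle B.

{1, 2}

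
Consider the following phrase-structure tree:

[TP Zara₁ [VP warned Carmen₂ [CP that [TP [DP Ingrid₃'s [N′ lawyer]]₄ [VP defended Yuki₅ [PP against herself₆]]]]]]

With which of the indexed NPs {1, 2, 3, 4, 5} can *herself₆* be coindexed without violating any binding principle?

{4, 5}

*herself* is an anaphor, so Principle A applies: it must be bound in its binding domain.
Binding domain of *herself₆*: the embedded TP, whose subject is [Ingrid₃'s lawyer]₄.
*Zara₁* c-commands the anaphor but is outside its binding domain → cannot satisfy Principle A.
*Carmen₂* c-commands the anaphor but is outside its binding domain → cannot satisfy Principle A.
*Ingrid₃* does not c-command the anaphor → cannot bind it.
*[Ingrid₃'s lawyer]₄* c-commands the anaphor within its binding domain → licit binder.
*Yuki₅* c-commands the anaphor within its binding domain → licit binder.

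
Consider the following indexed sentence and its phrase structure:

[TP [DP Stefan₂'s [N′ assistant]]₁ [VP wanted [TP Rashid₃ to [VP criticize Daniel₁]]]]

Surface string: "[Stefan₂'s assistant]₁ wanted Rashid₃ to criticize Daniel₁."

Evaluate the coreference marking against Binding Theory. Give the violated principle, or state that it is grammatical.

Principle C

The two coindexed NPs are *[Stefan₂'s assistant]₁* and *Daniel₁*.
*Daniel₁* is an R-expression. Principle C requires it to be free everywhere.
*[Stefan₂'s assistant]₁* c-commands it and carries the same index.
The R-expression is bound → Principle C violation.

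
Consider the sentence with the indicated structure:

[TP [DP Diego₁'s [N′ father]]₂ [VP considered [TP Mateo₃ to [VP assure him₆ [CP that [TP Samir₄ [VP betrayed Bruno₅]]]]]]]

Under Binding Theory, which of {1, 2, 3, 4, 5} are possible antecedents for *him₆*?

*him* is a pronoun, so Principle B applies: it must be free in its binding domain.
Binding domain of *him₆*: the embedded TP, whose subject is Mateo₃.
*Diego₁* and the pronoun do not c-command one another → neither Principle B nor Principle C is at stake; coindexation permitted.
*[Diego₁'s father]₂* c-commands the pronoun but from outside its binding domain, and is not c-commanded by it → coindexation permitted.
*Mateo₃* c-commands the pronoun within its binding domain → coindexation would violate Principle B.
*Samir₄*: the pronoun c-commands this R-expression → coindexation would violate Principle C on *Samir₄*.
*Bruno₅*: the pronoun c-commands this R-expression → coindexation would violate Principle C on *Bruno₅*.

{1, 2}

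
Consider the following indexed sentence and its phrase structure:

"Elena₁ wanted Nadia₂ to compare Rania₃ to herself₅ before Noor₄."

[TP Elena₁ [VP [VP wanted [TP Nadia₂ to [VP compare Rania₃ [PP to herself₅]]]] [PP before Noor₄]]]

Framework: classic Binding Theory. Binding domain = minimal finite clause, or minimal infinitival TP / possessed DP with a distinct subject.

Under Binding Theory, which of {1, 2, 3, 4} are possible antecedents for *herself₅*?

*herself* is an anaphor, so Principle A applies: it must be bound in its binding domain.
Binding domain of *herself₅*: the embedded TP, whose subject is Nadia₂.
*Elena₁* c-commands the anaphor but is outside its binding domain → cannot satisfy Principle A.
*Nadia₂* c-commands the anaphor within its binding domain → licit binder.
*Rania₃* c-commands the anaphor within its binding domain → licit binder.
*Noor₄* does not c-command the anaphor → cannot bind it.

{2, 3}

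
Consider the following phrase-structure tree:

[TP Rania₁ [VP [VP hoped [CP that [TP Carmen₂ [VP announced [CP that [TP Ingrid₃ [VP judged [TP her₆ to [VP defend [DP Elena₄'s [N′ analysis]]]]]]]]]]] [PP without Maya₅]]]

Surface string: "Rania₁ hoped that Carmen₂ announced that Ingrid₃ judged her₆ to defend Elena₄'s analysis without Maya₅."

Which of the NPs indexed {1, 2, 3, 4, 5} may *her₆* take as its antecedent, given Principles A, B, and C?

{1, 2, 5}

*her* is a pronoun, so Principle B applies: it must be free in its binding domain.
Binding domain of *her₆*: the embedded TP, whose subject is Ingrid₃.
*Rania₁* c-commands the pronoun but from outside its binding domain, and is not c-commanded by it → coindexation permitted.
*Carmen₂* c-commands the pronoun but from outside its binding domain, and is not c-commanded by it → coindexation permitted.
*Ingrid₃* c-commands the pronoun within its binding domain → coindexation would violate Principle B.
*Elena₄*: the pronoun c-commands this R-expression → coindexation would violate Principle C on *Elena₄*.
*Maya₅* and the pronoun do not c-command one another → neither Principle B nor Principle C is at stake; coindexation permitted.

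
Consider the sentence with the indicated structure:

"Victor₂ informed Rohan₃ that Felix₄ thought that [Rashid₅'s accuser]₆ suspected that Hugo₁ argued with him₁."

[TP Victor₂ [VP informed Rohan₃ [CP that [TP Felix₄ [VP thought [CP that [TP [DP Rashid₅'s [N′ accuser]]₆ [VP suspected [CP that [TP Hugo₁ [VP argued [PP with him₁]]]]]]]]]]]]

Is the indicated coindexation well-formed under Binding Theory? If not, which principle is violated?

Principle B

The two coindexed NPs are *Hugo₁* and *him₁*.
*him₁* is a pronoun. Its binding domain is the embedded TP, whose subject is Hugo₁.
*Hugo₁* c-commands it within that domain and carries the same index.
The pronoun is locally bound → Principle B violation.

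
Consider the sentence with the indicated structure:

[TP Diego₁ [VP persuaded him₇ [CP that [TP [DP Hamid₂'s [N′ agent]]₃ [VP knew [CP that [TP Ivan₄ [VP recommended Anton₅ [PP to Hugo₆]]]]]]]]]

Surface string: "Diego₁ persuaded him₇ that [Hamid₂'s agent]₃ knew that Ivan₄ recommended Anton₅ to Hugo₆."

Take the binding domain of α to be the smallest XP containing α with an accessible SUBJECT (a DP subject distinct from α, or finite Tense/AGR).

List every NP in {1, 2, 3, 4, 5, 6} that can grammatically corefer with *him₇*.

none

*him* is a pronoun, so Principle B applies: it must be free in its binding domain.
Binding domain of *him₇*: the matrix TP, whose subject is Diego₁.
*Diego₁* c-commands the pronoun within its binding domain → coindexation would violate Principle B.
*Hamid₂*: the pronoun c-commands this R-expression → coindexation would violate Principle C on *Hamid₂*.
*[Hamid₂'s agent]₃*: the pronoun c-commands this R-expression → coindexation would violate Principle C on *[Hamid₂'s agent]₃*.
*Ivan₄*: the pronoun c-commands this R-expression → coindexation would violate Principle C on *Ivan₄*.
*Anton₅*: the pronoun c-commands this R-expression → coindexation would violate Principle C on *Anton₅*.
*Hugo₆*: the pronoun c-commands this R-expression → coindexation would violate Principle C on *Hugo₆*.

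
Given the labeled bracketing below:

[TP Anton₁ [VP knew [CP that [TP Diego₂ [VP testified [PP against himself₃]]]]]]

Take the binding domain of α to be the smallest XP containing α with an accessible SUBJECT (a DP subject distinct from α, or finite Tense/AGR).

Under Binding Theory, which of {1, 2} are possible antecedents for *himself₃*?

{2}

*himself* is an anaphor, so Principle A applies: it must be bound in its binding domain.
Binding domain of *himself₃*: the embedded TP, whose subject is Diego₂.
*Anton₁* c-commands the anaphor but is outside its binding domain → cannot satisfy Principle A.
*Diego₂* c-commands the anaphor within its binding domain → licit binder.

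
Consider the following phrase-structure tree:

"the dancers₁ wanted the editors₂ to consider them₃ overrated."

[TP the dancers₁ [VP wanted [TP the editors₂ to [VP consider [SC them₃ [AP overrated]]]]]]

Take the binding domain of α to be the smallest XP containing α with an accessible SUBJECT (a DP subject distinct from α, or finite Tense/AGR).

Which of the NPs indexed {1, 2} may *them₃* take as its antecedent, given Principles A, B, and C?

{1}

*them* is a pronoun, so Principle B applies: it must be free in its binding domain.
Binding domain of *them₃*: the embedded TP, whose subject is the editors₂.
*the dancers₁* c-commands the pronoun but from outside its binding domain, and is not c-commanded by it → coindexation permitted.
*the editors₂* c-commands the pronoun within its binding domain → coindexation would violate Principle B.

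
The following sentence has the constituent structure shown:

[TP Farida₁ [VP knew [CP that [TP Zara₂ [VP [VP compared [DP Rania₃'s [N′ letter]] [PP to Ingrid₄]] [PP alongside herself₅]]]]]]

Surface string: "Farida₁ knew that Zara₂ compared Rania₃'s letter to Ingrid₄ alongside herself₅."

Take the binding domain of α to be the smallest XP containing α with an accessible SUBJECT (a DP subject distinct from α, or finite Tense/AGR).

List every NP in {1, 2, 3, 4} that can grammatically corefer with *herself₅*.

*herself* is an anaphor, so Principle A applies: it must be bound in its binding domain.
Binding domain of *herself₅*: the embedded TP, whose subject is Zara₂.
*Farida₁* c-commands the anaphor but is outside its binding domain → cannot satisfy Principle A.
*Zara₂* c-commands the anaphor within its binding domain → licit binder.
*Rania₃* does not c-command the anaphor → cannot bind it.
*Ingrid₄* does not c-command the anaphor → cannot bind it.

{2}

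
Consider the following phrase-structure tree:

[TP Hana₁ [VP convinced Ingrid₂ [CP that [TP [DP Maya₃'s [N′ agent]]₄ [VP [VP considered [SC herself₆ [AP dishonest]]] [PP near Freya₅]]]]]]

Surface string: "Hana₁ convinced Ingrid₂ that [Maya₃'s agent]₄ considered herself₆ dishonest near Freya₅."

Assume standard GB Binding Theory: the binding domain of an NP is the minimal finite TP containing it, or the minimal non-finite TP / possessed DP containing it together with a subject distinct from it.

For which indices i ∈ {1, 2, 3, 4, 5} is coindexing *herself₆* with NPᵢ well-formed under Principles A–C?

{4}

*herself* is an anaphor, so Principle A applies: it must be bound in its binding domain.
Binding domain of *herself₆*: the embedded TP, whose subject is [Maya₃'s agent]₄.
*Hana₁* c-commands the anaphor but is outside its binding domain → cannot satisfy Principle A.
*Ingrid₂* c-commands the anaphor but is outside its binding domain → cannot satisfy Principle A.
*Maya₃* does not c-command the anaphor → cannot bind it.
*[Maya₃'s agent]₄* c-commands the anaphor within its binding domain → licit binder.
*Freya₅* does not c-command the anaphor → cannot bind it.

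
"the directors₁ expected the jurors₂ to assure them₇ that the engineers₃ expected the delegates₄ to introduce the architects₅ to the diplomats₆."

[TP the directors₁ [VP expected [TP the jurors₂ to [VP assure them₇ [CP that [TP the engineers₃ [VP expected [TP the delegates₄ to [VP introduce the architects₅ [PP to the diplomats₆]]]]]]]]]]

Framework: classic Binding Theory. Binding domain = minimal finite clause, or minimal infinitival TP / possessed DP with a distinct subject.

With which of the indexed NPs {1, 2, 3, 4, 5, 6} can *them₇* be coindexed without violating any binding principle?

{1}

*them* is a pronoun, so Principle B applies: it must be free in its binding domain.
Binding domain of *them₇*: the embedded TP, whose subject is the jurors₂.
*the directors₁* c-commands the pronoun but from outside its binding domain, and is not c-commanded by it → coindexation permitted.
*the jurors₂* c-commands the pronoun within its binding domain → coindexation would violate Principle B.
*the engineers₃*: the pronoun c-commands this R-expression → coindexation would violate Principle C on *the engineers₃*.
*the delegates₄*: the pronoun c-commands this R-expression → coindexation would violate Principle C on *the delegates₄*.
*the architects₅*: the pronoun c-commands this R-expression → coindexation would violate Principle C on *the architects₅*.
*the diplomats₆*: the pronoun c-commands this R-expression → coindexation would violate Principle C on *the diplomats₆*.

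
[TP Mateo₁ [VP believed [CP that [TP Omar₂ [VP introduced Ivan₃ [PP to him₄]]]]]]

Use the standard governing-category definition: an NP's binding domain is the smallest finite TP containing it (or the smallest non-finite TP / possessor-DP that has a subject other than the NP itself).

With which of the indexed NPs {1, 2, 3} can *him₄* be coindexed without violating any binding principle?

*him* is a pronoun, so Principle B applies: it must be free in its binding domain.
Binding domain of *him₄*: the embedded TP, whose subject is Omar₂.
*Mateo₁* c-commands the pronoun but from outside its binding domain, and is not c-commanded by it → coindexation permitted.
*Omar₂* c-commands the pronoun within its binding domain → coindexation would violate Principle B.
*Ivan₃* c-commands the pronoun within its binding domain → coindexation would violate Principle B.

{1}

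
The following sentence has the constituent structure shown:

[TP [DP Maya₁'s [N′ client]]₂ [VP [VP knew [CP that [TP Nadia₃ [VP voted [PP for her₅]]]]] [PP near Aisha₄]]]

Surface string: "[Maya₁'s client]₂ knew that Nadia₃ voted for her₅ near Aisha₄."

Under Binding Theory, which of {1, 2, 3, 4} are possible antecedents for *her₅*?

{1, 2, 4}

*her* is a pronoun, so Principle B applies: it must be free in its binding domain.
Binding domain of *her₅*: the embedded TP, whose subject is Nadia₃.
*Maya₁* and the pronoun do not c-command one another → neither Principle B nor Principle C is at stake; coindexation permitted.
*[Maya₁'s client]₂* c-commands the pronoun but from outside its binding domain, and is not c-commanded by it → coindexation permitted.
*Nadia₃* c-commands the pronoun within its binding domain → coindexation would violate Principle B.
*Aisha₄* and the pronoun do not c-command one another → neither Principle B nor Principle C is at stake; coindexation permitted.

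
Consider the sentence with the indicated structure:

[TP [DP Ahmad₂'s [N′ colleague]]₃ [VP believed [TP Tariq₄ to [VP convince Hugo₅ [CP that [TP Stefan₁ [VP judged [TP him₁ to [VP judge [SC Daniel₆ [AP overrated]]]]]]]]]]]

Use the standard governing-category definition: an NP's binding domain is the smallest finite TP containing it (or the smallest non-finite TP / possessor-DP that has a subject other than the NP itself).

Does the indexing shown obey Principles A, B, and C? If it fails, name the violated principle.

The two coindexed NPs are *Stefan₁* and *him₁*.
*him₁* is a pronoun. Its binding domain is the embedded TP, whose subject is Stefan₁.
*Stefan₁* c-commands it within that domain and carries the same index.
The pronoun is locally bound → Principle B violation.

Principle B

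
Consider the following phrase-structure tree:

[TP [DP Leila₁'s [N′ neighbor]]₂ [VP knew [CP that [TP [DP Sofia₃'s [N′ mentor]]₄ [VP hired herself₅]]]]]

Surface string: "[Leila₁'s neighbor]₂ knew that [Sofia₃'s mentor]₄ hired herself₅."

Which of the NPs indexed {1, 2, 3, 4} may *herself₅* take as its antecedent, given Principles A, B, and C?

*herself* is an anaphor, so Principle A applies: it must be bound in its binding domain.
Binding domain of *herself₅*: the embedded TP, whose subject is [Sofia₃'s mentor]₄.
*Leila₁* does not c-command the anaphor → cannot bind it.
*[Leila₁'s neighbor]₂* c-commands the anaphor but is outside its binding domain → cannot satisfy Principle A.
*Sofia₃* does not c-command the anaphor → cannot bind it.
*[Sofia₃'s mentor]₄* c-commands the anaphor within its binding domain → licit binder.

{4}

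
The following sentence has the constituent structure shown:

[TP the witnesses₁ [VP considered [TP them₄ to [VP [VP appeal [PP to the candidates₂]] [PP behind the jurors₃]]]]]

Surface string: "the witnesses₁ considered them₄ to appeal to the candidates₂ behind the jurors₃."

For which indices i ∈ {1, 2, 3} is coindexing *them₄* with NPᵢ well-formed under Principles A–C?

none

*them* is a pronoun, so Principle B applies: it must be free in its binding domain.
Binding domain of *them₄*: the matrix TP, whose subject is the witnesses₁.
*the witnesses₁* c-commands the pronoun within its binding domain → coindexation would violate Principle B.
*the candidates₂*: the pronoun c-commands this R-expression → coindexation would violate Principle C on *the candidates₂*.
*the jurors₃*: the pronoun c-commands this R-expression → coindexation would violate Principle C on *the jurors₃*.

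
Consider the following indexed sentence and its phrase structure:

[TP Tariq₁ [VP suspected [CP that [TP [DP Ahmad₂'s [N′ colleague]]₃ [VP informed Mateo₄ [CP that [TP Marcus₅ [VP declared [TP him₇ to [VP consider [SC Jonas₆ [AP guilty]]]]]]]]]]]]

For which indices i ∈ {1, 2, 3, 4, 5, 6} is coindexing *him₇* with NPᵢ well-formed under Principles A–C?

*him* is a pronoun, so Principle B applies: it must be free in its binding domain.
Binding domain of *him₇*: the embedded TP, whose subject is Marcus₅.
*Tariq₁* c-commands the pronoun but from outside its binding domain, and is not c-commanded by it → coindexation permitted.
*Ahmad₂* and the pronoun do not c-command one another → neither Principle B nor Principle C is at stake; coindexation permitted.
*[Ahmad₂'s colleague]₃* c-commands the pronoun but from outside its binding domain, and is not c-commanded by it → coindexation permitted.
*Mateo₄* c-commands the pronoun but from outside its binding domain, and is not c-commanded by it → coindexation permitted.
*Marcus₅* c-commands the pronoun within its binding domain → coindexation would violate Principle B.
*Jonas₆*: the pronoun c-commands this R-expression → coindexation would violate Principle C on *Jonas₆*.

{1, 2, 3, 4}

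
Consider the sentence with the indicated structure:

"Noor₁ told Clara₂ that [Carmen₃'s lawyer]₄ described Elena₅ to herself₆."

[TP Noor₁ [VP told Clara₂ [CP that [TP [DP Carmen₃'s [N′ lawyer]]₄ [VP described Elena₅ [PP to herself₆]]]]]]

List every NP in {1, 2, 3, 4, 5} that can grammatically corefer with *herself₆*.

{4, 5}

*herself* is an anaphor, so Principle A applies: it must be bound in its binding domain.
Binding domain of *herself₆*: the embedded TP, whose subject is [Carmen₃'s lawyer]₄.
*Noor₁* c-commands the anaphor but is outside its binding domain → cannot satisfy Principle A.
*Clara₂* c-commands the anaphor but is outside its binding domain → cannot satisfy Principle A.
*Carmen₃* does not c-command the anaphor → cannot bind it.
*[Carmen₃'s lawyer]₄* c-commands the anaphor within its binding domain → licit binder.
*Elena₅* c-commands the anaphor within its binding domain → licit binder.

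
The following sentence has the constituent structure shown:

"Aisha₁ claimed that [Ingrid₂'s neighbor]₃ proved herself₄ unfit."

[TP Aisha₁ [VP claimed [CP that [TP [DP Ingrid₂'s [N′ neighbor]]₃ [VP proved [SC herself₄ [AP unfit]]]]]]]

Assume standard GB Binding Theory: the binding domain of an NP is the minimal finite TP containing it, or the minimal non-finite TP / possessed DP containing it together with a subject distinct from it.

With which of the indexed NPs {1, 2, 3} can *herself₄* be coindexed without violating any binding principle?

*herself* is an anaphor, so Principle A applies: it must be bound in its binding domain.
Binding domain of *herself₄*: the embedded TP, whose subject is [Ingrid₂'s neighbor]₃.
*Aisha₁* c-commands the anaphor but is outside its binding domain → cannot satisfy Principle A.
*Ingrid₂* does not c-command the anaphor → cannot bind it.
*[Ingrid₂'s neighbor]₃* c-commands the anaphor within its binding domain → licit binder.

{3}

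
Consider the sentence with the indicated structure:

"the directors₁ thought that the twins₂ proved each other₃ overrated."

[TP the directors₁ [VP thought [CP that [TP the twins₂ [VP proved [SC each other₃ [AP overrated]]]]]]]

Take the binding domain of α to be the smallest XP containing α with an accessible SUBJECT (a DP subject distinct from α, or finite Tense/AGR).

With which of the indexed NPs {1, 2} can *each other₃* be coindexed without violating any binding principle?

*each other* is an anaphor, so Principle A applies: it must be bound in its binding domain.
Binding domain of *each other₃*: the embedded TP, whose subject is the twins₂.
*the directors₁* c-commands the anaphor but is outside its binding domain → cannot satisfy Principle A.
*the twins₂* c-commands the anaphor within its binding domain → licit binder.

{2}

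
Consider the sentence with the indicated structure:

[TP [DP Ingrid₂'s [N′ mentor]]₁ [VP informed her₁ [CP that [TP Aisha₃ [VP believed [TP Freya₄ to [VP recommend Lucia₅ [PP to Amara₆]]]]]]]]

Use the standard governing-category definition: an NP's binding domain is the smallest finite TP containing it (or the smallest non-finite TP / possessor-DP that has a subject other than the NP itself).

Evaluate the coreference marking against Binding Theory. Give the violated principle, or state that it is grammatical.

Principle B

The two coindexed NPs are *[Ingrid₂'s mentor]₁* and *her₁*.
*her₁* is a pronoun. Its binding domain is the matrix TP, whose subject is [Ingrid₂'s mentor]₁.
*[Ingrid₂'s mentor]₁* c-commands it within that domain and carries the same index.
The pronoun is locally bound → Principle B violation.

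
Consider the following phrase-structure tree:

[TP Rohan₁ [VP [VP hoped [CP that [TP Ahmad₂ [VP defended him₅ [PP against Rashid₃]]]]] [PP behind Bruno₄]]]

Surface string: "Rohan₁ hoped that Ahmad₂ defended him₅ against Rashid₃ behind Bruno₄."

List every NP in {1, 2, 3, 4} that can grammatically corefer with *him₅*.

{1, 4}

*him* is a pronoun, so Principle B applies: it must be free in its binding domain.
Binding domain of *him₅*: the embedded TP, whose subject is Ahmad₂.
*Rohan₁* c-commands the pronoun but from outside its binding domain, and is not c-commanded by it → coindexation permitted.
*Ahmad₂* c-commands the pronoun within its binding domain → coindexation would violate Principle B.
*Rashid₃*: the pronoun c-commands this R-expression → coindexation would violate Principle C on *Rashid₃*.
*Bruno₄* and the pronoun do not c-command one another → neither Principle B nor Principle C is at stake; coindexation permitted.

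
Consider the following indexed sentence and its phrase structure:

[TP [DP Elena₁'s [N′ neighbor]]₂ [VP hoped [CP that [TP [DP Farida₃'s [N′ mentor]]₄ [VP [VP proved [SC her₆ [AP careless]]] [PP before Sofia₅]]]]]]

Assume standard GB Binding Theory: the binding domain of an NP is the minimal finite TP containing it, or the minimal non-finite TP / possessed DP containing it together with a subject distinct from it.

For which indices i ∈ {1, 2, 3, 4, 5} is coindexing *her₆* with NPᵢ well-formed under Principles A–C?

{1, 2, 3, 5}

*her* is a pronoun, so Principle B applies: it must be free in its binding domain.
Binding domain of *her₆*: the embedded TP, whose subject is [Farida₃'s mentor]₄.
*Elena₁* and the pronoun do not c-command one another → neither Principle B nor Principle C is at stake; coindexation permitted.
*[Elena₁'s neighbor]₂* c-commands the pronoun but from outside its binding domain, and is not c-commanded by it → coindexation permitted.
*Farida₃* and the pronoun do not c-command one another → neither Principle B nor Principle C is at stake; coindexation permitted.
*[Farida₃'s mentor]₄* c-commands the pronoun within its binding domain → coindexation would violate Principle B.
*Sofia₅* and the pronoun do not c-command one another → neither Principle B nor Principle C is at stake; coindexation permitted.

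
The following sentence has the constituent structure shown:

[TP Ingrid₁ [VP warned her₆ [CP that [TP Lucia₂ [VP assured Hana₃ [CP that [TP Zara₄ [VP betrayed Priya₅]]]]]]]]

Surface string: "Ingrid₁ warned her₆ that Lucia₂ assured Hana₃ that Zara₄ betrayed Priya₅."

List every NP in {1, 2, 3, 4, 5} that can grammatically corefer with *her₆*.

none

*her* is a pronoun, so Principle B applies: it must be free in its binding domain.
Binding domain of *her₆*: the matrix TP, whose subject is Ingrid₁.
*Ingrid₁* c-commands the pronoun within its binding domain → coindexation would violate Principle B.
*Lucia₂*: the pronoun c-commands this R-expression → coindexation would violate Principle C on *Lucia₂*.
*Hana₃*: the pronoun c-commands this R-expression → coindexation would violate Principle C on *Hana₃*.
*Zara₄*: the pronoun c-commands this R-expression → coindexation would violate Principle C on *Zara₄*.
*Priya₅*: the pronoun c-commands this R-expression → coindexation would violate Principle C on *Priya₅*.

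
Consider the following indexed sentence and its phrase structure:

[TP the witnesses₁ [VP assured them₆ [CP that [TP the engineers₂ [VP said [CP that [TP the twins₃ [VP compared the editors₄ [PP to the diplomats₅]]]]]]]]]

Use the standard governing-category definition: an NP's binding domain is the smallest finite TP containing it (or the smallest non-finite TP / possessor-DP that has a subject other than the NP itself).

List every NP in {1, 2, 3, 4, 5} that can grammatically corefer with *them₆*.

*them* is a pronoun, so Principle B applies: it must be free in its binding domain.
Binding domain of *them₆*: the matrix TP, whose subject is the witnesses₁.
*the witnesses₁* c-commands the pronoun within its binding domain → coindexation would violate Principle B.
*the engineers₂*: the pronoun c-commands this R-expression → coindexation would violate Principle C on *the engineers₂*.
*the twins₃*: the pronoun c-commands this R-expression → coindexation would violate Principle C on *the twins₃*.
*the editors₄*: the pronoun c-commands this R-expression → coindexation would violate Principle C on *the editors₄*.
*the diplomats₅*: the pronoun c-commands this R-expression → coindexation would violate Principle C on *the diplomats₅*.

none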